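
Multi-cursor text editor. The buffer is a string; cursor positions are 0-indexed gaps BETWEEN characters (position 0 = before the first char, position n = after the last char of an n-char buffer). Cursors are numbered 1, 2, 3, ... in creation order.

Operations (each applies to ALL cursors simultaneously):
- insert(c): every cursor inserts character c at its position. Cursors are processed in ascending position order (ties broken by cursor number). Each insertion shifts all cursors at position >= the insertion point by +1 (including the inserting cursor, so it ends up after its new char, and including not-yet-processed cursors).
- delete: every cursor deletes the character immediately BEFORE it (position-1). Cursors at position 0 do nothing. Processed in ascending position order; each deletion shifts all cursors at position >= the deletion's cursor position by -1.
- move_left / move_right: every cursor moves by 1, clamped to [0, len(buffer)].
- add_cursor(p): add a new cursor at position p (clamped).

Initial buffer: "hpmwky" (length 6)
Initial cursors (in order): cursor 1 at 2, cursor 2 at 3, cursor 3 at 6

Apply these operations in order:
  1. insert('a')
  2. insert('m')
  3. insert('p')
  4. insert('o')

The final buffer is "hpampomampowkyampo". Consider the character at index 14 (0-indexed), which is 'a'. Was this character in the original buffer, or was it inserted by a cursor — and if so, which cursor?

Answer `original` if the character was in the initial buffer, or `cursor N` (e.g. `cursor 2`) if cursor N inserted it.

Answer: cursor 3

Derivation:
After op 1 (insert('a')): buffer="hpamawkya" (len 9), cursors c1@3 c2@5 c3@9, authorship ..1.2...3
After op 2 (insert('m')): buffer="hpammamwkyam" (len 12), cursors c1@4 c2@7 c3@12, authorship ..11.22...33
After op 3 (insert('p')): buffer="hpampmampwkyamp" (len 15), cursors c1@5 c2@9 c3@15, authorship ..111.222...333
After op 4 (insert('o')): buffer="hpampomampowkyampo" (len 18), cursors c1@6 c2@11 c3@18, authorship ..1111.2222...3333
Authorship (.=original, N=cursor N): . . 1 1 1 1 . 2 2 2 2 . . . 3 3 3 3
Index 14: author = 3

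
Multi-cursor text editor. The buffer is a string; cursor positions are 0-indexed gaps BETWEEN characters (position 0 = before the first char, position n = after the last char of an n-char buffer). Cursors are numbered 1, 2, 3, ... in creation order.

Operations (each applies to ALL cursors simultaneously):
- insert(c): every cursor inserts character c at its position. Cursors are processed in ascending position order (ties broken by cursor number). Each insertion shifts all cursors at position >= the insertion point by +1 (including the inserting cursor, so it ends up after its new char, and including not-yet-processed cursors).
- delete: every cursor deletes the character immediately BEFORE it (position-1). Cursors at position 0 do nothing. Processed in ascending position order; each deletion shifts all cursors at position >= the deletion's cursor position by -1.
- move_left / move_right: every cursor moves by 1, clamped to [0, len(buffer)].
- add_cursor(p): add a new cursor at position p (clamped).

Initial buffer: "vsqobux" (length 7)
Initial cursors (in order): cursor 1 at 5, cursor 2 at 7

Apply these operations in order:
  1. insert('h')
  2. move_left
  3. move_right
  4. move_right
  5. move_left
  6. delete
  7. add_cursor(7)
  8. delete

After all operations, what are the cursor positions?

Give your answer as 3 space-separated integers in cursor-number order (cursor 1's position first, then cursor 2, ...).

After op 1 (insert('h')): buffer="vsqobhuxh" (len 9), cursors c1@6 c2@9, authorship .....1..2
After op 2 (move_left): buffer="vsqobhuxh" (len 9), cursors c1@5 c2@8, authorship .....1..2
After op 3 (move_right): buffer="vsqobhuxh" (len 9), cursors c1@6 c2@9, authorship .....1..2
After op 4 (move_right): buffer="vsqobhuxh" (len 9), cursors c1@7 c2@9, authorship .....1..2
After op 5 (move_left): buffer="vsqobhuxh" (len 9), cursors c1@6 c2@8, authorship .....1..2
After op 6 (delete): buffer="vsqobuh" (len 7), cursors c1@5 c2@6, authorship ......2
After op 7 (add_cursor(7)): buffer="vsqobuh" (len 7), cursors c1@5 c2@6 c3@7, authorship ......2
After op 8 (delete): buffer="vsqo" (len 4), cursors c1@4 c2@4 c3@4, authorship ....

Answer: 4 4 4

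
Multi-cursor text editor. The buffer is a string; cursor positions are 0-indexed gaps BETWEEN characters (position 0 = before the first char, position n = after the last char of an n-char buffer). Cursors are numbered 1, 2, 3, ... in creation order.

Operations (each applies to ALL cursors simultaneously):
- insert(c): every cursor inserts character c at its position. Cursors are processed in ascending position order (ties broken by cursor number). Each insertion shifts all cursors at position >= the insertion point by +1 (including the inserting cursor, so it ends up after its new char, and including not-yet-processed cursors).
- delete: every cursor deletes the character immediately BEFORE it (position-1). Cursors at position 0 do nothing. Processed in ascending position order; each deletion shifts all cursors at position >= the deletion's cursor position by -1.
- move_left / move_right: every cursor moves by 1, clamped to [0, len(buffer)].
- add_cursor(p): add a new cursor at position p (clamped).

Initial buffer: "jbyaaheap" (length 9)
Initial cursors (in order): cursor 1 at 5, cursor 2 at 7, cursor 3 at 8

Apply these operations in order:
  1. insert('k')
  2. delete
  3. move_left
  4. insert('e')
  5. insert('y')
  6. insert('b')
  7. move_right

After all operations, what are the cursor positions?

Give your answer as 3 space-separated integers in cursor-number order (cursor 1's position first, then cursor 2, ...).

After op 1 (insert('k')): buffer="jbyaakhekakp" (len 12), cursors c1@6 c2@9 c3@11, authorship .....1..2.3.
After op 2 (delete): buffer="jbyaaheap" (len 9), cursors c1@5 c2@7 c3@8, authorship .........
After op 3 (move_left): buffer="jbyaaheap" (len 9), cursors c1@4 c2@6 c3@7, authorship .........
After op 4 (insert('e')): buffer="jbyaeaheeeap" (len 12), cursors c1@5 c2@8 c3@10, authorship ....1..2.3..
After op 5 (insert('y')): buffer="jbyaeyaheyeeyap" (len 15), cursors c1@6 c2@10 c3@13, authorship ....11..22.33..
After op 6 (insert('b')): buffer="jbyaeybaheybeeybap" (len 18), cursors c1@7 c2@12 c3@16, authorship ....111..222.333..
After op 7 (move_right): buffer="jbyaeybaheybeeybap" (len 18), cursors c1@8 c2@13 c3@17, authorship ....111..222.333..

Answer: 8 13 17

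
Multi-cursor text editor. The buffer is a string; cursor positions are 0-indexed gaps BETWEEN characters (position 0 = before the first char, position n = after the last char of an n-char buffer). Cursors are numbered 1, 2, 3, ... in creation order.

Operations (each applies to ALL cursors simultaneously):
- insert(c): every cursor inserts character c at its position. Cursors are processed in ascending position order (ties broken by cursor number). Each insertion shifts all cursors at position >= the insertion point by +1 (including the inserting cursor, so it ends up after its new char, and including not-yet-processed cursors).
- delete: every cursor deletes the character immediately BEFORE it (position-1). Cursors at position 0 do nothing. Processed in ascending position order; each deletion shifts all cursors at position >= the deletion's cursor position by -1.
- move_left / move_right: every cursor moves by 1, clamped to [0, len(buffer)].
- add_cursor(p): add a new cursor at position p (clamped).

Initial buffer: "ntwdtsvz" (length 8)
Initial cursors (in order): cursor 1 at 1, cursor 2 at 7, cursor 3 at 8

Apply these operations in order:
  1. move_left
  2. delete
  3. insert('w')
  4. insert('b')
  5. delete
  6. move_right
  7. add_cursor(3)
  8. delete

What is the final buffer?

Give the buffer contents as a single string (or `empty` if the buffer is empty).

Answer: wwdtw

Derivation:
After op 1 (move_left): buffer="ntwdtsvz" (len 8), cursors c1@0 c2@6 c3@7, authorship ........
After op 2 (delete): buffer="ntwdtz" (len 6), cursors c1@0 c2@5 c3@5, authorship ......
After op 3 (insert('w')): buffer="wntwdtwwz" (len 9), cursors c1@1 c2@8 c3@8, authorship 1.....23.
After op 4 (insert('b')): buffer="wbntwdtwwbbz" (len 12), cursors c1@2 c2@11 c3@11, authorship 11.....2323.
After op 5 (delete): buffer="wntwdtwwz" (len 9), cursors c1@1 c2@8 c3@8, authorship 1.....23.
After op 6 (move_right): buffer="wntwdtwwz" (len 9), cursors c1@2 c2@9 c3@9, authorship 1.....23.
After op 7 (add_cursor(3)): buffer="wntwdtwwz" (len 9), cursors c1@2 c4@3 c2@9 c3@9, authorship 1.....23.
After op 8 (delete): buffer="wwdtw" (len 5), cursors c1@1 c4@1 c2@5 c3@5, authorship 1...2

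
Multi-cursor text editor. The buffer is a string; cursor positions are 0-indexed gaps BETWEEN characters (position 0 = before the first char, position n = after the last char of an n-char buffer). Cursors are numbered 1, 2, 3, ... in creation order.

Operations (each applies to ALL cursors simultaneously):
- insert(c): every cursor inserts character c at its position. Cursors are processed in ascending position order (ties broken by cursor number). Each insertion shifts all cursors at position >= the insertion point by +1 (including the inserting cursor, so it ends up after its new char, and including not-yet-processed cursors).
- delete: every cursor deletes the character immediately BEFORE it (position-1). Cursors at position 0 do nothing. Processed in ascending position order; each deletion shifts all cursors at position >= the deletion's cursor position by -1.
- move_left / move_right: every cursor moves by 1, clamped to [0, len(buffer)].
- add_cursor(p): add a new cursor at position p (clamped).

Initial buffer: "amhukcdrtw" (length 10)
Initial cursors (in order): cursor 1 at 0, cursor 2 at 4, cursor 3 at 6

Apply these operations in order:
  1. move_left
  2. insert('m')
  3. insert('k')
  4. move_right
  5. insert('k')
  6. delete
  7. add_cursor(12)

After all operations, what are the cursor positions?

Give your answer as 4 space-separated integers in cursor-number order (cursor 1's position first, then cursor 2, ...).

Answer: 3 8 12 12

Derivation:
After op 1 (move_left): buffer="amhukcdrtw" (len 10), cursors c1@0 c2@3 c3@5, authorship ..........
After op 2 (insert('m')): buffer="mamhmukmcdrtw" (len 13), cursors c1@1 c2@5 c3@8, authorship 1...2..3.....
After op 3 (insert('k')): buffer="mkamhmkukmkcdrtw" (len 16), cursors c1@2 c2@7 c3@11, authorship 11...22..33.....
After op 4 (move_right): buffer="mkamhmkukmkcdrtw" (len 16), cursors c1@3 c2@8 c3@12, authorship 11...22..33.....
After op 5 (insert('k')): buffer="mkakmhmkukkmkckdrtw" (len 19), cursors c1@4 c2@10 c3@15, authorship 11.1..22.2.33.3....
After op 6 (delete): buffer="mkamhmkukmkcdrtw" (len 16), cursors c1@3 c2@8 c3@12, authorship 11...22..33.....
After op 7 (add_cursor(12)): buffer="mkamhmkukmkcdrtw" (len 16), cursors c1@3 c2@8 c3@12 c4@12, authorship 11...22..33.....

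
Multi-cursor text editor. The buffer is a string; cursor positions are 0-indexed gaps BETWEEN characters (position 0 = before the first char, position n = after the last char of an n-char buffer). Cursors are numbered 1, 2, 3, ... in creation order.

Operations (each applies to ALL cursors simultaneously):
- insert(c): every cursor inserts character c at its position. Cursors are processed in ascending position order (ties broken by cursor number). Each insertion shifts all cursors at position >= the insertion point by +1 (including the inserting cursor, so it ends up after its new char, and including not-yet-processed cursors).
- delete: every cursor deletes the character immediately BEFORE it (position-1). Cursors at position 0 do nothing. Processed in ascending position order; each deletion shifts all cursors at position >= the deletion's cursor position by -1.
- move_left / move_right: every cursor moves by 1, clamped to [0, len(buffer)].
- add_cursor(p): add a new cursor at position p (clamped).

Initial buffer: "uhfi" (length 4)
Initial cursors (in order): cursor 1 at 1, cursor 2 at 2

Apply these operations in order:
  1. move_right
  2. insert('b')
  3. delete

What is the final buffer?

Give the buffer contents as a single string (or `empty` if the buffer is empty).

After op 1 (move_right): buffer="uhfi" (len 4), cursors c1@2 c2@3, authorship ....
After op 2 (insert('b')): buffer="uhbfbi" (len 6), cursors c1@3 c2@5, authorship ..1.2.
After op 3 (delete): buffer="uhfi" (len 4), cursors c1@2 c2@3, authorship ....

Answer: uhfi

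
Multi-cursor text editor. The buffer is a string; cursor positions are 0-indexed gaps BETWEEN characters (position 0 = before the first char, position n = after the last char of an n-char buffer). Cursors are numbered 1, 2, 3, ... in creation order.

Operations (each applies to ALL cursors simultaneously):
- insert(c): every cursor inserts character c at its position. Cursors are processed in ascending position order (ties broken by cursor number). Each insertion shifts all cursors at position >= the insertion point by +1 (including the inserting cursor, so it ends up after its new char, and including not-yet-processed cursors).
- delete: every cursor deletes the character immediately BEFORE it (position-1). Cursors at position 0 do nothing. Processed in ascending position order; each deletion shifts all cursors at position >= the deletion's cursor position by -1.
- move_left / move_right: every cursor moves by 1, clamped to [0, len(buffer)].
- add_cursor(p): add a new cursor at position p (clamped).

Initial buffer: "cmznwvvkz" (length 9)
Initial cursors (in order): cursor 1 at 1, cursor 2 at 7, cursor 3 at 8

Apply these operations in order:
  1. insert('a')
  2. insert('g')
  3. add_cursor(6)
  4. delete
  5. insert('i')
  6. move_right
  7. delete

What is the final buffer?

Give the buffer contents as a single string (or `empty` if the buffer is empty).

After op 1 (insert('a')): buffer="camznwvvakaz" (len 12), cursors c1@2 c2@9 c3@11, authorship .1......2.3.
After op 2 (insert('g')): buffer="cagmznwvvagkagz" (len 15), cursors c1@3 c2@11 c3@14, authorship .11......22.33.
After op 3 (add_cursor(6)): buffer="cagmznwvvagkagz" (len 15), cursors c1@3 c4@6 c2@11 c3@14, authorship .11......22.33.
After op 4 (delete): buffer="camzwvvakaz" (len 11), cursors c1@2 c4@4 c2@8 c3@10, authorship .1.....2.3.
After op 5 (insert('i')): buffer="caimziwvvaikaiz" (len 15), cursors c1@3 c4@6 c2@11 c3@14, authorship .11..4...22.33.
After op 6 (move_right): buffer="caimziwvvaikaiz" (len 15), cursors c1@4 c4@7 c2@12 c3@15, authorship .11..4...22.33.
After op 7 (delete): buffer="caizivvaiai" (len 11), cursors c1@3 c4@5 c2@9 c3@11, authorship .11.4..2233

Answer: caizivvaiai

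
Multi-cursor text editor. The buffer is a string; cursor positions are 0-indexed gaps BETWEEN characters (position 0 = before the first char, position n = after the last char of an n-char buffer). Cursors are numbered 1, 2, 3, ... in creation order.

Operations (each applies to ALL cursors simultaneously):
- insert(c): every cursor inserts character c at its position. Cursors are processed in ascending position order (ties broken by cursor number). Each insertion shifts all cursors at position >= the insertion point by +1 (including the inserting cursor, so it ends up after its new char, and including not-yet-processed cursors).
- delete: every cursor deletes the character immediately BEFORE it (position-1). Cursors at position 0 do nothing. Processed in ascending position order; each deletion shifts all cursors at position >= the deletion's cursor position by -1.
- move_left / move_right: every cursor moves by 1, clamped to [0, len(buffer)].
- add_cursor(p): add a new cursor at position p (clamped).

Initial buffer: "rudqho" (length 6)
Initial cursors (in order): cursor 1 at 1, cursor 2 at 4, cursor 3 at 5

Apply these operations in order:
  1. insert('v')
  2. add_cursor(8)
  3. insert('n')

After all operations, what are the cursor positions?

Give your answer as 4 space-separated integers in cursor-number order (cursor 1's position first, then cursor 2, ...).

Answer: 3 8 12 12

Derivation:
After op 1 (insert('v')): buffer="rvudqvhvo" (len 9), cursors c1@2 c2@6 c3@8, authorship .1...2.3.
After op 2 (add_cursor(8)): buffer="rvudqvhvo" (len 9), cursors c1@2 c2@6 c3@8 c4@8, authorship .1...2.3.
After op 3 (insert('n')): buffer="rvnudqvnhvnno" (len 13), cursors c1@3 c2@8 c3@12 c4@12, authorship .11...22.334.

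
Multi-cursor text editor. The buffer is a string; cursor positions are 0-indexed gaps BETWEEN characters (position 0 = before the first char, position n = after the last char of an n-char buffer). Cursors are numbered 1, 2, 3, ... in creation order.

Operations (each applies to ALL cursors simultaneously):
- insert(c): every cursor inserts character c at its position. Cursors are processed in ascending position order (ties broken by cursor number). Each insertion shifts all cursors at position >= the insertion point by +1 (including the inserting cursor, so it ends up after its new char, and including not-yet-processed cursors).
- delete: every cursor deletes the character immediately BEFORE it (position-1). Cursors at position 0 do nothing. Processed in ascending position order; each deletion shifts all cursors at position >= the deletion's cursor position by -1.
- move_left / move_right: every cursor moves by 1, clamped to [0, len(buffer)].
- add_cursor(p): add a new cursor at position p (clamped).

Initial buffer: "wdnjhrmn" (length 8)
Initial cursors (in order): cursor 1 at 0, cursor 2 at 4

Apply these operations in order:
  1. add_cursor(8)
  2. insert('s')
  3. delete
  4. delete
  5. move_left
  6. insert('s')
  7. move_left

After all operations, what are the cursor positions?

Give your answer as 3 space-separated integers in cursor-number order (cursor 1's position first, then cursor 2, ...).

Answer: 0 3 7

Derivation:
After op 1 (add_cursor(8)): buffer="wdnjhrmn" (len 8), cursors c1@0 c2@4 c3@8, authorship ........
After op 2 (insert('s')): buffer="swdnjshrmns" (len 11), cursors c1@1 c2@6 c3@11, authorship 1....2....3
After op 3 (delete): buffer="wdnjhrmn" (len 8), cursors c1@0 c2@4 c3@8, authorship ........
After op 4 (delete): buffer="wdnhrm" (len 6), cursors c1@0 c2@3 c3@6, authorship ......
After op 5 (move_left): buffer="wdnhrm" (len 6), cursors c1@0 c2@2 c3@5, authorship ......
After op 6 (insert('s')): buffer="swdsnhrsm" (len 9), cursors c1@1 c2@4 c3@8, authorship 1..2...3.
After op 7 (move_left): buffer="swdsnhrsm" (len 9), cursors c1@0 c2@3 c3@7, authorship 1..2...3.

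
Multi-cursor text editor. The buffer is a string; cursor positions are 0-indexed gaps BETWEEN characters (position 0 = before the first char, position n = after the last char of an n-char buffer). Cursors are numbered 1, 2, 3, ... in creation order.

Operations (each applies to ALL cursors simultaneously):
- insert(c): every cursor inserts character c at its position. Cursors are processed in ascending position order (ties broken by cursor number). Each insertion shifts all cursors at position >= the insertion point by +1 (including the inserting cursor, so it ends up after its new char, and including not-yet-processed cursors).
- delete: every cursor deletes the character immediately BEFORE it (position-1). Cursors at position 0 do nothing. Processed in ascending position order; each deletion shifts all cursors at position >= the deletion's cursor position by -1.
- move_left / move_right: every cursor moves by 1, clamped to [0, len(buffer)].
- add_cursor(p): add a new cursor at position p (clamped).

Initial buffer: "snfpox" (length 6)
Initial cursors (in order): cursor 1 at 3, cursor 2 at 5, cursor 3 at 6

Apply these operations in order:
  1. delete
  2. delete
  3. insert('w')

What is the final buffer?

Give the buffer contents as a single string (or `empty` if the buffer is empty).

Answer: www

Derivation:
After op 1 (delete): buffer="snp" (len 3), cursors c1@2 c2@3 c3@3, authorship ...
After op 2 (delete): buffer="" (len 0), cursors c1@0 c2@0 c3@0, authorship 
After op 3 (insert('w')): buffer="www" (len 3), cursors c1@3 c2@3 c3@3, authorship 123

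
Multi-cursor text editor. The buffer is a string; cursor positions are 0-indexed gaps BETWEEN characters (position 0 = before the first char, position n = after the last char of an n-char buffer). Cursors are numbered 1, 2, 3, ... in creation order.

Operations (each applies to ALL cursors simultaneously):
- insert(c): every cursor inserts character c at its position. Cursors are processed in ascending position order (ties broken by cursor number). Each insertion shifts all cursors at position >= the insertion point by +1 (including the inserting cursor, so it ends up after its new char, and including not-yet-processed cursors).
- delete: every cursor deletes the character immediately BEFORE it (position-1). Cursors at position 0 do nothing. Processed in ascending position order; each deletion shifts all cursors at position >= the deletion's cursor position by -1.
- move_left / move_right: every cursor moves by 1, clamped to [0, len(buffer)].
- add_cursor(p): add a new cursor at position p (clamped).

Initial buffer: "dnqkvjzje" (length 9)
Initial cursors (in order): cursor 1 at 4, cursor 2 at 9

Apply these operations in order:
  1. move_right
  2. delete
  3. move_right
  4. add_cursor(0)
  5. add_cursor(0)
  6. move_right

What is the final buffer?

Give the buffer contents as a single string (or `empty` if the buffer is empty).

After op 1 (move_right): buffer="dnqkvjzje" (len 9), cursors c1@5 c2@9, authorship .........
After op 2 (delete): buffer="dnqkjzj" (len 7), cursors c1@4 c2@7, authorship .......
After op 3 (move_right): buffer="dnqkjzj" (len 7), cursors c1@5 c2@7, authorship .......
After op 4 (add_cursor(0)): buffer="dnqkjzj" (len 7), cursors c3@0 c1@5 c2@7, authorship .......
After op 5 (add_cursor(0)): buffer="dnqkjzj" (len 7), cursors c3@0 c4@0 c1@5 c2@7, authorship .......
After op 6 (move_right): buffer="dnqkjzj" (len 7), cursors c3@1 c4@1 c1@6 c2@7, authorship .......

Answer: dnqkjzj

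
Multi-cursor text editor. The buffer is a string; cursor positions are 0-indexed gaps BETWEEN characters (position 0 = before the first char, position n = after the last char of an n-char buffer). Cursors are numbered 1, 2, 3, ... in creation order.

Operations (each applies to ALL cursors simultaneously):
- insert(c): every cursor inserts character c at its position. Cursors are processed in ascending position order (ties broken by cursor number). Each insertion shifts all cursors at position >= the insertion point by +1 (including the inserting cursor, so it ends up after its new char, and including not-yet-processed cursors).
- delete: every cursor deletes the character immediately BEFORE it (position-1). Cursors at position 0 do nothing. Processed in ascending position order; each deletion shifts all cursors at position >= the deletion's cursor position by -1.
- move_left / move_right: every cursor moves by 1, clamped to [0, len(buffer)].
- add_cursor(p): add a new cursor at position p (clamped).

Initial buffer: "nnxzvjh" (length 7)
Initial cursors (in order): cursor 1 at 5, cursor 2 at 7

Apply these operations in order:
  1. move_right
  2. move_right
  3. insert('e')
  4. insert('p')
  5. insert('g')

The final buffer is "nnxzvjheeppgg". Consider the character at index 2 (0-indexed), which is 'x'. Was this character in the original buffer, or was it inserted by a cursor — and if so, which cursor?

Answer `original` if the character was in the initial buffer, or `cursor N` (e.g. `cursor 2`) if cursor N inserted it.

After op 1 (move_right): buffer="nnxzvjh" (len 7), cursors c1@6 c2@7, authorship .......
After op 2 (move_right): buffer="nnxzvjh" (len 7), cursors c1@7 c2@7, authorship .......
After op 3 (insert('e')): buffer="nnxzvjhee" (len 9), cursors c1@9 c2@9, authorship .......12
After op 4 (insert('p')): buffer="nnxzvjheepp" (len 11), cursors c1@11 c2@11, authorship .......1212
After op 5 (insert('g')): buffer="nnxzvjheeppgg" (len 13), cursors c1@13 c2@13, authorship .......121212
Authorship (.=original, N=cursor N): . . . . . . . 1 2 1 2 1 2
Index 2: author = original

Answer: original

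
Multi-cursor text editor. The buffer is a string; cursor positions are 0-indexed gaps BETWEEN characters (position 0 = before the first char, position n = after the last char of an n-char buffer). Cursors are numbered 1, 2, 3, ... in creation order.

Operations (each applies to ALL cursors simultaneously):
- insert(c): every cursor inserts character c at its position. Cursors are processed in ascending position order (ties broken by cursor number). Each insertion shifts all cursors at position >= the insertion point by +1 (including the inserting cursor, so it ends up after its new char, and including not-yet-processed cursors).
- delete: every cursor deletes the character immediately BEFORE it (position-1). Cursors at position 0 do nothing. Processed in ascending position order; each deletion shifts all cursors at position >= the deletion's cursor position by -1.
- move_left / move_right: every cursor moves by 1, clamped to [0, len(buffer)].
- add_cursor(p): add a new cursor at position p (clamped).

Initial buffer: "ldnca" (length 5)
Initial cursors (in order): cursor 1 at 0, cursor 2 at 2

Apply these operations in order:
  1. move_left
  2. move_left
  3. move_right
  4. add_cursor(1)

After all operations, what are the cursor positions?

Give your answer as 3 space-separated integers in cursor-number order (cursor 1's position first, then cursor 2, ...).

After op 1 (move_left): buffer="ldnca" (len 5), cursors c1@0 c2@1, authorship .....
After op 2 (move_left): buffer="ldnca" (len 5), cursors c1@0 c2@0, authorship .....
After op 3 (move_right): buffer="ldnca" (len 5), cursors c1@1 c2@1, authorship .....
After op 4 (add_cursor(1)): buffer="ldnca" (len 5), cursors c1@1 c2@1 c3@1, authorship .....

Answer: 1 1 1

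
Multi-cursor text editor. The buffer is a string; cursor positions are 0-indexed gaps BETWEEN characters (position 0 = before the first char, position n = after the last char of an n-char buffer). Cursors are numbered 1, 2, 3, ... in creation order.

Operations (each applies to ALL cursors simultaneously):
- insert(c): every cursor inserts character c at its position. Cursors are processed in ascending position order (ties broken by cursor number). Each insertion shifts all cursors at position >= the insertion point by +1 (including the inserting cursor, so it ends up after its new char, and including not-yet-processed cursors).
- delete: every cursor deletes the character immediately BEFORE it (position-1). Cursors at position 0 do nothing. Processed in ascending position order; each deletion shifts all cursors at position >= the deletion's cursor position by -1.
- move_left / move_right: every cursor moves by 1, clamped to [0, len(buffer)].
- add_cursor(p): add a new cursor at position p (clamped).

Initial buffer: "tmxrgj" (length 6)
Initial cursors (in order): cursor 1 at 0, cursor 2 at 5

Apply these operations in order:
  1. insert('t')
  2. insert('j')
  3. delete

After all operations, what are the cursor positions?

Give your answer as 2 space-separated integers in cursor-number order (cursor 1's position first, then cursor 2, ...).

After op 1 (insert('t')): buffer="ttmxrgtj" (len 8), cursors c1@1 c2@7, authorship 1.....2.
After op 2 (insert('j')): buffer="tjtmxrgtjj" (len 10), cursors c1@2 c2@9, authorship 11.....22.
After op 3 (delete): buffer="ttmxrgtj" (len 8), cursors c1@1 c2@7, authorship 1.....2.

Answer: 1 7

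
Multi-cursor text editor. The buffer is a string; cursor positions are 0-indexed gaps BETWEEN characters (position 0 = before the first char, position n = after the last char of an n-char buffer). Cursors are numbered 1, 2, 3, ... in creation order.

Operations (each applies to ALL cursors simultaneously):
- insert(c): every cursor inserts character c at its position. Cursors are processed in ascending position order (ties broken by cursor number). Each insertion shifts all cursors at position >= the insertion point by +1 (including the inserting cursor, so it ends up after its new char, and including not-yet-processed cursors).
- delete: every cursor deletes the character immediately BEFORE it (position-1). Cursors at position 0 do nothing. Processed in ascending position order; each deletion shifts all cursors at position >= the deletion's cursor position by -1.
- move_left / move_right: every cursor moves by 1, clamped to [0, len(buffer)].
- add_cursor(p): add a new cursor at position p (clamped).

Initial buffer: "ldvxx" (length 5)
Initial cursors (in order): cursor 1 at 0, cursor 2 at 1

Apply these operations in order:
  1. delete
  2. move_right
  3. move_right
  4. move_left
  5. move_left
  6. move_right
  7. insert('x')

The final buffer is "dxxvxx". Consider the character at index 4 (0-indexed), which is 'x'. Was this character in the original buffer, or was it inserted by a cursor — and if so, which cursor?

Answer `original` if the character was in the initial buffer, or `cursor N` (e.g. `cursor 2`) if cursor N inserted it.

Answer: original

Derivation:
After op 1 (delete): buffer="dvxx" (len 4), cursors c1@0 c2@0, authorship ....
After op 2 (move_right): buffer="dvxx" (len 4), cursors c1@1 c2@1, authorship ....
After op 3 (move_right): buffer="dvxx" (len 4), cursors c1@2 c2@2, authorship ....
After op 4 (move_left): buffer="dvxx" (len 4), cursors c1@1 c2@1, authorship ....
After op 5 (move_left): buffer="dvxx" (len 4), cursors c1@0 c2@0, authorship ....
After op 6 (move_right): buffer="dvxx" (len 4), cursors c1@1 c2@1, authorship ....
After op 7 (insert('x')): buffer="dxxvxx" (len 6), cursors c1@3 c2@3, authorship .12...
Authorship (.=original, N=cursor N): . 1 2 . . .
Index 4: author = original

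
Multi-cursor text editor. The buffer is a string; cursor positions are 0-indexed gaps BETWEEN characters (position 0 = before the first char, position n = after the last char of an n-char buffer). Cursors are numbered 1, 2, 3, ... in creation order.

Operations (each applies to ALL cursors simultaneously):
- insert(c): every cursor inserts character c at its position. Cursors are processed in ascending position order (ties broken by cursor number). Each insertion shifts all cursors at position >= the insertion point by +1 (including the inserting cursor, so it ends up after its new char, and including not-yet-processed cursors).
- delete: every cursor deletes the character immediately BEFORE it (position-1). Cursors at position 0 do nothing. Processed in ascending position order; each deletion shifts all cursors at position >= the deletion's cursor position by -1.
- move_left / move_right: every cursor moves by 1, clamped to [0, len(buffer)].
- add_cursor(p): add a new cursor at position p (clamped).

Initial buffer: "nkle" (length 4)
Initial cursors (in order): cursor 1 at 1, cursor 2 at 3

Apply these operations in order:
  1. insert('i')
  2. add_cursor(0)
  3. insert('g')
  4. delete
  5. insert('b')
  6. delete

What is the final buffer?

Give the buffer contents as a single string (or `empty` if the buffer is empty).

Answer: niklie

Derivation:
After op 1 (insert('i')): buffer="niklie" (len 6), cursors c1@2 c2@5, authorship .1..2.
After op 2 (add_cursor(0)): buffer="niklie" (len 6), cursors c3@0 c1@2 c2@5, authorship .1..2.
After op 3 (insert('g')): buffer="gnigklige" (len 9), cursors c3@1 c1@4 c2@8, authorship 3.11..22.
After op 4 (delete): buffer="niklie" (len 6), cursors c3@0 c1@2 c2@5, authorship .1..2.
After op 5 (insert('b')): buffer="bnibklibe" (len 9), cursors c3@1 c1@4 c2@8, authorship 3.11..22.
After op 6 (delete): buffer="niklie" (len 6), cursors c3@0 c1@2 c2@5, authorship .1..2.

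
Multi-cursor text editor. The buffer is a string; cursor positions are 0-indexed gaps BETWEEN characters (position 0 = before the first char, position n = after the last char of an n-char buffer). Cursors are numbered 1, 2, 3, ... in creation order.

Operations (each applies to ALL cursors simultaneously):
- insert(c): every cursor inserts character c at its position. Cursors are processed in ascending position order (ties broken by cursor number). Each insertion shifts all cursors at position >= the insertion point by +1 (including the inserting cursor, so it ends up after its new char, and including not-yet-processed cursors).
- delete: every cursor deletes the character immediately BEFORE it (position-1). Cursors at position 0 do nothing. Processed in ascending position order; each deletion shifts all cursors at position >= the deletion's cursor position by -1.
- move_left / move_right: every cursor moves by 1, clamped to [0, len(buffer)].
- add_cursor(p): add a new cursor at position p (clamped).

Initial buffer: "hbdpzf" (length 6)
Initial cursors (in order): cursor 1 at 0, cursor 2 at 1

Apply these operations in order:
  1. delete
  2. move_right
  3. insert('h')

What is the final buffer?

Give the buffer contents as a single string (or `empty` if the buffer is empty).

Answer: bhhdpzf

Derivation:
After op 1 (delete): buffer="bdpzf" (len 5), cursors c1@0 c2@0, authorship .....
After op 2 (move_right): buffer="bdpzf" (len 5), cursors c1@1 c2@1, authorship .....
After op 3 (insert('h')): buffer="bhhdpzf" (len 7), cursors c1@3 c2@3, authorship .12....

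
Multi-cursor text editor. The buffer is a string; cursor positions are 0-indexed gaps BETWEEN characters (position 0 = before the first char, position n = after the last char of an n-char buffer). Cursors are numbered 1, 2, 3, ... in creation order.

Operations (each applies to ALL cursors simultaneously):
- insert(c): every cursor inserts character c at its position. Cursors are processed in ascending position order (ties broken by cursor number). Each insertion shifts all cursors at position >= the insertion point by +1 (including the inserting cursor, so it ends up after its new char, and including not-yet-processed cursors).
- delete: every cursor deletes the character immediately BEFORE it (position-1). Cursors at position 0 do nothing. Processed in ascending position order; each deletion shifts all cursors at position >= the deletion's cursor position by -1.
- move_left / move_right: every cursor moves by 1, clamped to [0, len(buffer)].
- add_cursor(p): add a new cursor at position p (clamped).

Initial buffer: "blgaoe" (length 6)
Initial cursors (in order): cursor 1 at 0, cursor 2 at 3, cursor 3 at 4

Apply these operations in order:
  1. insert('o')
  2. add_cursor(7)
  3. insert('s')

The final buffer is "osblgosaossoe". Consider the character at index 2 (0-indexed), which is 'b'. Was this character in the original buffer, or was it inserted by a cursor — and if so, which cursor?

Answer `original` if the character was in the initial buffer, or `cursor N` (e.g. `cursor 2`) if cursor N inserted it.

Answer: original

Derivation:
After op 1 (insert('o')): buffer="oblgoaooe" (len 9), cursors c1@1 c2@5 c3@7, authorship 1...2.3..
After op 2 (add_cursor(7)): buffer="oblgoaooe" (len 9), cursors c1@1 c2@5 c3@7 c4@7, authorship 1...2.3..
After op 3 (insert('s')): buffer="osblgosaossoe" (len 13), cursors c1@2 c2@7 c3@11 c4@11, authorship 11...22.334..
Authorship (.=original, N=cursor N): 1 1 . . . 2 2 . 3 3 4 . .
Index 2: author = original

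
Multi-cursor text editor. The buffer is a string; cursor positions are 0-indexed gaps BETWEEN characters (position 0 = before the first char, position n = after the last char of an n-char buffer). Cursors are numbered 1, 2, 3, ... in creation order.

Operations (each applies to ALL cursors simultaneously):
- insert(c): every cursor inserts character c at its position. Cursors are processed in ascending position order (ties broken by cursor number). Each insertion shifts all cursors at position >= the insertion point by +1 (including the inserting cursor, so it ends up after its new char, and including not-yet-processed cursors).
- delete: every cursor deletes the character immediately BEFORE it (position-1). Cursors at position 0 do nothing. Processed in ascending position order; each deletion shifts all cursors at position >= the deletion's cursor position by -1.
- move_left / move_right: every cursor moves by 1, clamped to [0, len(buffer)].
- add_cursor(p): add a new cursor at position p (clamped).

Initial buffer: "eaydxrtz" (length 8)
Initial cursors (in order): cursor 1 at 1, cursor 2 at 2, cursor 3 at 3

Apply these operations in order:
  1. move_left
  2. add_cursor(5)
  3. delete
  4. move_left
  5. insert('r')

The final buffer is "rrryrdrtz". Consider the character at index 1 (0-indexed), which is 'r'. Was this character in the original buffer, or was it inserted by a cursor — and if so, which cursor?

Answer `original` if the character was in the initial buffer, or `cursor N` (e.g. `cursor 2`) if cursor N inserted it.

After op 1 (move_left): buffer="eaydxrtz" (len 8), cursors c1@0 c2@1 c3@2, authorship ........
After op 2 (add_cursor(5)): buffer="eaydxrtz" (len 8), cursors c1@0 c2@1 c3@2 c4@5, authorship ........
After op 3 (delete): buffer="ydrtz" (len 5), cursors c1@0 c2@0 c3@0 c4@2, authorship .....
After op 4 (move_left): buffer="ydrtz" (len 5), cursors c1@0 c2@0 c3@0 c4@1, authorship .....
After op 5 (insert('r')): buffer="rrryrdrtz" (len 9), cursors c1@3 c2@3 c3@3 c4@5, authorship 123.4....
Authorship (.=original, N=cursor N): 1 2 3 . 4 . . . .
Index 1: author = 2

Answer: cursor 2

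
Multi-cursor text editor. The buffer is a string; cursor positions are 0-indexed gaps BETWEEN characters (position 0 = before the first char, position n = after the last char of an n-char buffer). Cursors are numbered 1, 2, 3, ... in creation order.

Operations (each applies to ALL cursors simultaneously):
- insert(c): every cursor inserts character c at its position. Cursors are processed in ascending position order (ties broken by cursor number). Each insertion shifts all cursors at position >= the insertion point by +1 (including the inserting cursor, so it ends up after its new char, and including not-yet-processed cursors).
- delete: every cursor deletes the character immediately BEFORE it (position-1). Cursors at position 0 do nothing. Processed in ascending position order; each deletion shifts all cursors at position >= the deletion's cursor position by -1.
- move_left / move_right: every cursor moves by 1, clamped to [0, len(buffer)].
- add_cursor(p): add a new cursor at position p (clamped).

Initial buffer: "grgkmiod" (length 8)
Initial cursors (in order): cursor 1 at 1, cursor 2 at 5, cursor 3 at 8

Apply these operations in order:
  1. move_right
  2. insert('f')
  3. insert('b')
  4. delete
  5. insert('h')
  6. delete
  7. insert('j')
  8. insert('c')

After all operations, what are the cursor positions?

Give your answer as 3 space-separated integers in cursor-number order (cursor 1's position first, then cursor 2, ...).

Answer: 5 12 17

Derivation:
After op 1 (move_right): buffer="grgkmiod" (len 8), cursors c1@2 c2@6 c3@8, authorship ........
After op 2 (insert('f')): buffer="grfgkmifodf" (len 11), cursors c1@3 c2@8 c3@11, authorship ..1....2..3
After op 3 (insert('b')): buffer="grfbgkmifbodfb" (len 14), cursors c1@4 c2@10 c3@14, authorship ..11....22..33
After op 4 (delete): buffer="grfgkmifodf" (len 11), cursors c1@3 c2@8 c3@11, authorship ..1....2..3
After op 5 (insert('h')): buffer="grfhgkmifhodfh" (len 14), cursors c1@4 c2@10 c3@14, authorship ..11....22..33
After op 6 (delete): buffer="grfgkmifodf" (len 11), cursors c1@3 c2@8 c3@11, authorship ..1....2..3
After op 7 (insert('j')): buffer="grfjgkmifjodfj" (len 14), cursors c1@4 c2@10 c3@14, authorship ..11....22..33
After op 8 (insert('c')): buffer="grfjcgkmifjcodfjc" (len 17), cursors c1@5 c2@12 c3@17, authorship ..111....222..333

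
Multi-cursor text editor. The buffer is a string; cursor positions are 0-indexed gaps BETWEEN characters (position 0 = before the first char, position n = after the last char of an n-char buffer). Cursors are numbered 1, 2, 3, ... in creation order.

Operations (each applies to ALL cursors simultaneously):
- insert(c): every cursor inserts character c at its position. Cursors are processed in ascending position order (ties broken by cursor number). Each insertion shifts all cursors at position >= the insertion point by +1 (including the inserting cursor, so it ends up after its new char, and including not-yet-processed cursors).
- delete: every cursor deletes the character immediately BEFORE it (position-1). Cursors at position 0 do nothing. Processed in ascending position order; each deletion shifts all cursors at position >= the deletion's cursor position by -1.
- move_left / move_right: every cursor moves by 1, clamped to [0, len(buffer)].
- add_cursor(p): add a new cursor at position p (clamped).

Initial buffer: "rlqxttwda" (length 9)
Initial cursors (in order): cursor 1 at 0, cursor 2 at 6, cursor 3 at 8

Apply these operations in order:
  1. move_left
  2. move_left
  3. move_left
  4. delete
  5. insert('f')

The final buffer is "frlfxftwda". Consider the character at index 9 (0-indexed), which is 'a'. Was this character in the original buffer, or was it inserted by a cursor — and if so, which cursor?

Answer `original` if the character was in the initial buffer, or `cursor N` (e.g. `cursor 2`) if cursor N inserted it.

After op 1 (move_left): buffer="rlqxttwda" (len 9), cursors c1@0 c2@5 c3@7, authorship .........
After op 2 (move_left): buffer="rlqxttwda" (len 9), cursors c1@0 c2@4 c3@6, authorship .........
After op 3 (move_left): buffer="rlqxttwda" (len 9), cursors c1@0 c2@3 c3@5, authorship .........
After op 4 (delete): buffer="rlxtwda" (len 7), cursors c1@0 c2@2 c3@3, authorship .......
After op 5 (insert('f')): buffer="frlfxftwda" (len 10), cursors c1@1 c2@4 c3@6, authorship 1..2.3....
Authorship (.=original, N=cursor N): 1 . . 2 . 3 . . . .
Index 9: author = original

Answer: original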